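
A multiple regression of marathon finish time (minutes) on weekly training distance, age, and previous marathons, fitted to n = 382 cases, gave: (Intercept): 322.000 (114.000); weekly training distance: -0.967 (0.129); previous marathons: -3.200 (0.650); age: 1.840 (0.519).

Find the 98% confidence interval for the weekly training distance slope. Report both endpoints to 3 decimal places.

Read off: b = -0.967, SE = 0.129 for weekly training distance.
df = n − k − 1 = 382 − 3 − 1 = 378.
t* = t_{0.01, 378} = 2.336253.
Margin = t* × SE = 2.336253 × 0.129 = 0.30138.
CI: -0.967 ± 0.30138 → (-1.268, -0.666).

(-1.268, -0.666)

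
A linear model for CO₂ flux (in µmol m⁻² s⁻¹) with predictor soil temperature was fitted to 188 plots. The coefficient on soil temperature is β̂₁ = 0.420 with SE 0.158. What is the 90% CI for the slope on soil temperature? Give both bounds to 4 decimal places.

(0.1588, 0.6812)

df = n − 2 = 188 − 2 = 186.
t* = t_{0.05, 186} = 1.653087.
Margin = t* × SE = 1.653087 × 0.158 = 0.261188.
CI: 0.420 ± 0.261188 → (0.1588, 0.6812).
With 90% confidence, each one-unit increase in soil temperature is associated with a change of between 0.1588 and 0.6812 µmol m⁻² s⁻¹ in CO₂ flux.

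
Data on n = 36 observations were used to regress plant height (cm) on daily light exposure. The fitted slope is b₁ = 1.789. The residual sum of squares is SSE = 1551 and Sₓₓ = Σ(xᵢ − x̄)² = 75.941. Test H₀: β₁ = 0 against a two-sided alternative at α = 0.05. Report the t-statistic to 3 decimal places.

t = 2.308

MSE = SSE/(n − 2) = 1551/34 = 45.6176.
SE(b₁) = √(MSE/Sₓₓ) = √(45.6176/75.941) = 0.775047.
t = 1.789 / 0.775047 = 2.308.
df = n − 2 = 34.
Two-sided p ≈ 0.0272, which is < 0.05, so reject H₀.
There is evidence that daily light exposure is associated with plant height.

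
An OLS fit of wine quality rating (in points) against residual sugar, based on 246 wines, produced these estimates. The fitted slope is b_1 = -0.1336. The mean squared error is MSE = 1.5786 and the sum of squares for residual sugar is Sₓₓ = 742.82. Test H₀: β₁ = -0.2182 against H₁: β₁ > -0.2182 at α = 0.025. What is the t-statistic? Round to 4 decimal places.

SE(b_1) = √(MSE/Sₓₓ) = √(1.5786/742.82) = 0.0460993.
t = (-0.1336 − (-0.2182)) / 0.0460993 = 1.8352.
df = n − 2 = 244.
One-sided p ≈ 0.0338, which is ≥ 0.025, so fail to reject H₀.
The data do not give significant evidence that the true slope on residual sugar exceeds -0.2182 points per unit.

t = 1.8352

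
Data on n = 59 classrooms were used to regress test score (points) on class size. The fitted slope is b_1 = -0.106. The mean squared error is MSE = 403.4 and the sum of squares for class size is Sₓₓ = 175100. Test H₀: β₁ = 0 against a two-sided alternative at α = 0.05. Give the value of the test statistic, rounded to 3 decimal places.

SE(b_1) = √(MSE/Sₓₓ) = √(403.4/175100) = 0.0479982.
t = -0.106 / 0.0479982 = -2.208.
df = n − 2 = 57.
Two-sided p ≈ 0.0313, which is < 0.05, so reject H₀.
There is evidence that class size is associated with test score.

t = -2.208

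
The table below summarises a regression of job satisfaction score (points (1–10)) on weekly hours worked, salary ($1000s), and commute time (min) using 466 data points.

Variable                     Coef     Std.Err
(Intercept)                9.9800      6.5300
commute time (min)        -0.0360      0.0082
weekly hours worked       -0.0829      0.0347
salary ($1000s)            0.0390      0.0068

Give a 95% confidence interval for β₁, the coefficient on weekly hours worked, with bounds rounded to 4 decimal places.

Read off: b = -0.0829, SE = 0.0347 for weekly hours worked.
df = n − k − 1 = 466 − 3 − 1 = 462.
t* = t_{0.025, 462} = 1.965112.
Margin = t* × SE = 1.965112 × 0.0347 = 0.068189.
CI: -0.0829 ± 0.068189 → (-0.1511, -0.0147).

(-0.1511, -0.0147)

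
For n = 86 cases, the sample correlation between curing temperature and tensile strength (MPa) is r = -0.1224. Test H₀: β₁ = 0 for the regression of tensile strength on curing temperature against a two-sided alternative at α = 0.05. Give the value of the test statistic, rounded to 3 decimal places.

t = -1.130

t = r·√(n − 2)/√(1 − r²) = -0.1224·√84/√0.985018 = -1.130.
df = n − 2 = 84.
Two-sided p ≈ 0.2616, which is ≥ 0.05, so fail to reject H₀.
The data do not give significant evidence of a linear association between curing temperature and tensile strength.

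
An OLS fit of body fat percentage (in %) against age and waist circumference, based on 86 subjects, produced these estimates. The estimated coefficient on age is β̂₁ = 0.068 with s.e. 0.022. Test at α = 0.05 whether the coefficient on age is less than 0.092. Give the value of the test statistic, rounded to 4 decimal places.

t = -1.0909

H₀: β₁ = 0.092 vs H₁: β₁ < 0.092.
t = (β̂₁ − β₁⁰)/SE = (0.068 − 0.092) / 0.022 = -1.0909.
df = n − k − 1 = 86 − 2 − 1 = 83.
One-sided p ≈ 0.1392, which is ≥ 0.05, so fail to reject H₀.
The data do not give significant evidence that the true slope on age is below 0.092 % per unit, holding the other predictors fixed.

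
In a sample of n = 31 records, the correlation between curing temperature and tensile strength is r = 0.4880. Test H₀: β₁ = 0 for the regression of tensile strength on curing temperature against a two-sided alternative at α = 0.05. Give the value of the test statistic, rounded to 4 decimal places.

t = 3.0108

t = r·√(n − 2)/√(1 − r²) = 0.4880·√29/√0.761856 = 3.0108.
df = n − 2 = 29.
Two-sided p ≈ 0.0054, which is < 0.05, so reject H₀.
There is evidence of a linear association between curing temperature and tensile strength.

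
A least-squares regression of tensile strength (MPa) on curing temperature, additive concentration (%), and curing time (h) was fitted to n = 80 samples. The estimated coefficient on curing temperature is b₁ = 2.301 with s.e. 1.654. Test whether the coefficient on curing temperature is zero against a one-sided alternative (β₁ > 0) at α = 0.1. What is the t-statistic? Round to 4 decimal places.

H₀: β₁ = 0 vs H₁: β₁ > 0.
t = (b₁ − β₁⁰)/SE = 2.301 / 1.654 = 1.3912.
df = n − k − 1 = 80 − 3 − 1 = 76.
One-sided p ≈ 0.0841, which is < 0.1, so reject H₀.
There is evidence that the true slope on curing temperature is positive, holding the other predictors fixed.

t = 1.3912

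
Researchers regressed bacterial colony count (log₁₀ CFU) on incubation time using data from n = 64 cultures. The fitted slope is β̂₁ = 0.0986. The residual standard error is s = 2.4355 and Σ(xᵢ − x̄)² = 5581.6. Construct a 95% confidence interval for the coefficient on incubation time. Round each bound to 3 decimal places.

SE(β̂₁) = s/√Sₓₓ = 2.4355/√5581.6 = 0.0325993.
df = n − 2 = 62.
t* = t_{0.025, 62} = 1.998972.
Margin = t* × SE = 1.998972 × 0.0325993 = 0.06517.
CI: 0.0986 ± 0.06517 → (0.033, 0.164).
With 95% confidence, each one-unit increase in incubation time is associated with a change of between 0.033 and 0.164 log₁₀ CFU in bacterial colony count.

(0.033, 0.164)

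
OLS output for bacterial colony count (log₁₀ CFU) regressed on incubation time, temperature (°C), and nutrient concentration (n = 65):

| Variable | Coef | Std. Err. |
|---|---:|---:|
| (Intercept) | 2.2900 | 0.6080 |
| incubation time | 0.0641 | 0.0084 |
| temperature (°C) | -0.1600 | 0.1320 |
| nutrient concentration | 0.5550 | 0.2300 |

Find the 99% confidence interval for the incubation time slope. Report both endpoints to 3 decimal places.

(0.042, 0.086)

Read off: b = 0.0641, SE = 0.0084 for incubation time.
df = n − k − 1 = 65 − 3 − 1 = 61.
t* = t_{0.005, 61} = 2.658857.
Margin = t* × SE = 2.658857 × 0.0084 = 0.02233.
CI: 0.0641 ± 0.02233 → (0.042, 0.086).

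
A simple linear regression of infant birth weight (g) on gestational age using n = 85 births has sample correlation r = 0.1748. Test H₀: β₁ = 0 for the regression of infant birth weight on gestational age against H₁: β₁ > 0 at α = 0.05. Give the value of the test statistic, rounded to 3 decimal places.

t = r·√(n − 2)/√(1 − r²) = 0.1748·√83/√0.969445 = 1.617.
df = n − 2 = 83.
One-sided p ≈ 0.0548, which is ≥ 0.05, so fail to reject H₀.
The data do not give significant evidence of a linear association between gestational age and infant birth weight.

t = 1.617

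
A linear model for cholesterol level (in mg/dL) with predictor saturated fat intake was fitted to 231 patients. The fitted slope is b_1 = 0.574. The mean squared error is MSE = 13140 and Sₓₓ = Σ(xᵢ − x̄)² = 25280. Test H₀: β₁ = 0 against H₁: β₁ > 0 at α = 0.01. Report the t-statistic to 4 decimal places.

t = 0.7962

SE(b_1) = √(MSE/Sₓₓ) = √(13140/25280) = 0.720957.
t = 0.574 / 0.720957 = 0.7962.
df = n − 2 = 229.
One-sided p ≈ 0.2134, which is ≥ 0.01, so fail to reject H₀.
The data do not give significant evidence that the true slope on saturated fat intake is positive.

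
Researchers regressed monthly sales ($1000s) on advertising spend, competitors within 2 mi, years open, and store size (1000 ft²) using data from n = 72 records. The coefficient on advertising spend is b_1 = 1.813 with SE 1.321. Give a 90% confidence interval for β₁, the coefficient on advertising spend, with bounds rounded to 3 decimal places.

df = n − k − 1 = 72 − 4 − 1 = 67.
t* = t_{0.05, 67} = 1.667916.
Margin = t* × SE = 1.667916 × 1.321 = 2.20332.
CI: 1.813 ± 2.20332 → (-0.390, 4.016).
With 90% confidence, each one-unit increase in advertising spend is associated with a change of between -0.390 and 4.016 $1000s in monthly sales, holding the other predictors fixed.

(-0.390, 4.016)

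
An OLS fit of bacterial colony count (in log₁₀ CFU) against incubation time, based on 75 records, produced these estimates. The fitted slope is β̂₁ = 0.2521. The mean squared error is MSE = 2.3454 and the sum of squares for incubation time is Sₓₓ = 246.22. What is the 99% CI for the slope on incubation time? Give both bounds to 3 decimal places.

SE(β̂₁) = √(MSE/Sₓₓ) = √(2.3454/246.22) = 0.0975993.
df = n − 2 = 73.
t* = t_{0.005, 73} = 2.644869.
Margin = t* × SE = 2.644869 × 0.0975993 = 0.25814.
CI: 0.2521 ± 0.25814 → (-0.006, 0.510).
With 99% confidence, each one-unit increase in incubation time is associated with a change of between -0.006 and 0.510 log₁₀ CFU in bacterial colony count.

(-0.006, 0.510)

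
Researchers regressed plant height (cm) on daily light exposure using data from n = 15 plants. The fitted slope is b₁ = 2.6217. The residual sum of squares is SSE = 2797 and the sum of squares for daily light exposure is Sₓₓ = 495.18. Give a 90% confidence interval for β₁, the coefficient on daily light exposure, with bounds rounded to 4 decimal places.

(1.4544, 3.7890)

MSE = SSE/(n − 2) = 2797/13 = 215.154.
SE(b₁) = √(MSE/Sₓₓ) = √(215.154/495.18) = 0.659163.
df = n − 2 = 13.
t* = t_{0.05, 13} = 1.770933.
Margin = t* × SE = 1.770933 × 0.659163 = 1.167334.
CI: 2.6217 ± 1.167334 → (1.4544, 3.7890).
With 90% confidence, each one-unit increase in daily light exposure is associated with a change of between 1.4544 and 3.7890 cm in plant height.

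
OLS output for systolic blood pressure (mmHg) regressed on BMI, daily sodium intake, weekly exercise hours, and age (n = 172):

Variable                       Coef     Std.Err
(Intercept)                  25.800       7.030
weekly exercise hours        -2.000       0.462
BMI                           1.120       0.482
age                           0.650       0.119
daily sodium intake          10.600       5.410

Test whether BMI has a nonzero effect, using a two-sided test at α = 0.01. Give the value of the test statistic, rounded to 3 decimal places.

t = 2.324

Read off: b = 1.120, SE = 0.482 for BMI.
H₀: β₁ = 0 vs H₁: β₁ ≠ 0.
t = 1.120 / 0.482 = 2.324.
df = n − k − 1 = 172 − 4 − 1 = 167.
Two-sided p ≈ 0.0213, which is ≥ 0.01, so fail to reject H₀.
The data do not give significant evidence of an association between BMI and systolic blood pressure, after adjusting for the other predictors.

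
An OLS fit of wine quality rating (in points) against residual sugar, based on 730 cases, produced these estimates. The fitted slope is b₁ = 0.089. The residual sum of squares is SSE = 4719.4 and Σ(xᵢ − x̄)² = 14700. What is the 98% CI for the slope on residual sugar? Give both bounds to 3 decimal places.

MSE = SSE/(n − 2) = 4719.4/728 = 6.48269.
SE(b₁) = √(MSE/Sₓₓ) = √(6.48269/14700) = 0.021.
df = n − 2 = 728.
t* = t_{0.01, 728} = 2.331481.
Margin = t* × SE = 2.331481 × 0.021 = 0.04896.
CI: 0.089 ± 0.04896 → (0.040, 0.138).
With 98% confidence, each one-unit increase in residual sugar is associated with a change of between 0.040 and 0.138 points in wine quality rating.

(0.040, 0.138)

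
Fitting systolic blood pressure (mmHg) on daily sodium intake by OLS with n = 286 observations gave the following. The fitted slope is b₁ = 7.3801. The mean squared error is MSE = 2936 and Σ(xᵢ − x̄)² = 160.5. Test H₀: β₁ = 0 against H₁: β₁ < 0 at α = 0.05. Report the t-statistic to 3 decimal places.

t = 1.726

SE(b₁) = √(MSE/Sₓₓ) = √(2936/160.5) = 4.27701.
t = 7.3801 / 4.27701 = 1.726.
df = n − 2 = 284.
One-sided p ≈ 0.9572, which is ≥ 0.05, so fail to reject H₀.
The data do not give significant evidence that the true slope on daily sodium intake is negative.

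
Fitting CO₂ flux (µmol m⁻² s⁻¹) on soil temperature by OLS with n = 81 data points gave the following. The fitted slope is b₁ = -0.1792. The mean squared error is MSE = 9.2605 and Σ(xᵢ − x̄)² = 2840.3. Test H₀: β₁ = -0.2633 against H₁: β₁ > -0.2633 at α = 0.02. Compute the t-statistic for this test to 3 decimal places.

SE(b₁) = √(MSE/Sₓₓ) = √(9.2605/2840.3) = 0.0570999.
t = (-0.1792 − (-0.2633)) / 0.0570999 = 1.473.
df = n − 2 = 79.
One-sided p ≈ 0.0724, which is ≥ 0.02, so fail to reject H₀.
The data do not give significant evidence that the true slope on soil temperature exceeds -0.2633 µmol m⁻² s⁻¹ per unit.

t = 1.473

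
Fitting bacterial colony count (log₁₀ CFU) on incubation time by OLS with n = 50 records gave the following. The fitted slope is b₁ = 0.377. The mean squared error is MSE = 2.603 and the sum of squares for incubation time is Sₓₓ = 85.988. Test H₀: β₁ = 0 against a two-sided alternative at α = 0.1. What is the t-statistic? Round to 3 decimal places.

SE(b₁) = √(MSE/Sₓₓ) = √(2.603/85.988) = 0.173988.
t = 0.377 / 0.173988 = 2.167.
df = n − 2 = 48.
Two-sided p ≈ 0.0352, which is < 0.1, so reject H₀.
There is evidence that incubation time is associated with bacterial colony count.

t = 2.167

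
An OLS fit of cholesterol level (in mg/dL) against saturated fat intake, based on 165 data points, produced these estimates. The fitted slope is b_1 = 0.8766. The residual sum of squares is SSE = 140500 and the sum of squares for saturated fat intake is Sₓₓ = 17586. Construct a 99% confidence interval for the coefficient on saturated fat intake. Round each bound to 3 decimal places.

MSE = SSE/(n − 2) = 140500/163 = 861.963.
SE(b_1) = √(MSE/Sₓₓ) = √(861.963/17586) = 0.221391.
df = n − 2 = 163.
t* = t_{0.005, 163} = 2.606328.
Margin = t* × SE = 2.606328 × 0.221391 = 0.57702.
CI: 0.8766 ± 0.57702 → (0.300, 1.454).
With 99% confidence, each one-unit increase in saturated fat intake is associated with a change of between 0.300 and 1.454 mg/dL in cholesterol level.

(0.300, 1.454)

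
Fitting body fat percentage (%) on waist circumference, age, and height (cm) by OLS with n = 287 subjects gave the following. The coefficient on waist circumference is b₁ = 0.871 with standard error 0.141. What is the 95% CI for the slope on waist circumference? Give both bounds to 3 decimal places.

(0.593, 1.149)

df = n − k − 1 = 287 − 3 − 1 = 283.
t* = t_{0.025, 283} = 1.968382.
Margin = t* × SE = 1.968382 × 0.141 = 0.27754.
CI: 0.871 ± 0.27754 → (0.593, 1.149).
With 95% confidence, each one-unit increase in waist circumference is associated with a change of between 0.593 and 1.149 % in body fat percentage, holding the other predictors fixed.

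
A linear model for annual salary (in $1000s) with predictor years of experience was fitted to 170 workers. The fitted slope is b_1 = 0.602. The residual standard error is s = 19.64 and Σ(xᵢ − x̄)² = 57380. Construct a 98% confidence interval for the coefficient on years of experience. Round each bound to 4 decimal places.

(0.4094, 0.7946)

SE(b_1) = s/√Sₓₓ = 19.64/√57380 = 0.0819901.
df = n − 2 = 168.
t* = t_{0.01, 168} = 2.348749.
Margin = t* × SE = 2.348749 × 0.0819901 = 0.192574.
CI: 0.602 ± 0.192574 → (0.4094, 0.7946).
With 98% confidence, each one-unit increase in years of experience is associated with a change of between 0.4094 and 0.7946 $1000s in annual salary.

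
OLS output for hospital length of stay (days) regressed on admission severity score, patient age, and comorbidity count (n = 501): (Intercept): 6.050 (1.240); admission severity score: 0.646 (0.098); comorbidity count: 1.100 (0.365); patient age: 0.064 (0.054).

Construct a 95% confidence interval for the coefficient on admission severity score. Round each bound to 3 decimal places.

(0.453, 0.839)

Read off: b = 0.646, SE = 0.098 for admission severity score.
df = n − k − 1 = 501 − 3 − 1 = 497.
t* = t_{0.025, 497} = 1.964749.
Margin = t* × SE = 1.964749 × 0.098 = 0.19255.
CI: 0.646 ± 0.19255 → (0.453, 0.839).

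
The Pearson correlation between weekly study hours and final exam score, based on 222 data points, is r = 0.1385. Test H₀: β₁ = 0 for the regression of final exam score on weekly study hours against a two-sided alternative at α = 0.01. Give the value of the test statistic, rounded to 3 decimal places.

t = r·√(n − 2)/√(1 − r²) = 0.1385·√220/√0.980818 = 2.074.
df = n − 2 = 220.
Two-sided p ≈ 0.0392, which is ≥ 0.01, so fail to reject H₀.
The data do not give significant evidence of a linear association between weekly study hours and final exam score.

t = 2.074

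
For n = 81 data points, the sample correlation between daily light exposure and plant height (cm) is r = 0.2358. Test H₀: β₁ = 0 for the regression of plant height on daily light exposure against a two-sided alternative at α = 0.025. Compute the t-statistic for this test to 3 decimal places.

t = r·√(n − 2)/√(1 − r²) = 0.2358·√79/√0.944398 = 2.157.
df = n − 2 = 79.
Two-sided p ≈ 0.0341, which is ≥ 0.025, so fail to reject H₀.
The data do not give significant evidence of a linear association between daily light exposure and plant height.

t = 2.157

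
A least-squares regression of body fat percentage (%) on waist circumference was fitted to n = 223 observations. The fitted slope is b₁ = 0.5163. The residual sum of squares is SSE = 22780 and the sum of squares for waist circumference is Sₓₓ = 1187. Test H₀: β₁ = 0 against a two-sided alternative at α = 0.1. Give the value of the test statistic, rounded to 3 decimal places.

t = 1.752

MSE = SSE/(n − 2) = 22780/221 = 103.077.
SE(b₁) = √(MSE/Sₓₓ) = √(103.077/1187) = 0.294683.
t = 0.5163 / 0.294683 = 1.752.
df = n − 2 = 221.
Two-sided p ≈ 0.0812, which is < 0.1, so reject H₀.
There is evidence that waist circumference is associated with body fat percentage.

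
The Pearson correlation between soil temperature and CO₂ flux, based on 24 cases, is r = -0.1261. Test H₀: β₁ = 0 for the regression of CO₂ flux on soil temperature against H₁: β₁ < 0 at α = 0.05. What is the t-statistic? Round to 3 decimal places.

t = r·√(n − 2)/√(1 − r²) = -0.1261·√22/√0.984099 = -0.596.
df = n − 2 = 22.
One-sided p ≈ 0.2786, which is ≥ 0.05, so fail to reject H₀.
The data do not give significant evidence of a linear association between soil temperature and CO₂ flux.

t = -0.596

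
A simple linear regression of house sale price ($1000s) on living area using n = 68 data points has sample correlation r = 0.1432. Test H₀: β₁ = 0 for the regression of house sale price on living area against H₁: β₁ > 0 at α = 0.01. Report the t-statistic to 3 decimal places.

t = r·√(n − 2)/√(1 − r²) = 0.1432·√66/√0.979494 = 1.175.
df = n − 2 = 66.
One-sided p ≈ 0.1220, which is ≥ 0.01, so fail to reject H₀.
The data do not give significant evidence of a linear association between living area and house sale price.

t = 1.175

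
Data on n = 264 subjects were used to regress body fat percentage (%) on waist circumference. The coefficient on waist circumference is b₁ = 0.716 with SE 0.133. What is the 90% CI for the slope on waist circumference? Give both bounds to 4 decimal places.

(0.4965, 0.9355)

df = n − 2 = 264 − 2 = 262.
t* = t_{0.05, 262} = 1.65069.
Margin = t* × SE = 1.65069 × 0.133 = 0.219542.
CI: 0.716 ± 0.219542 → (0.4965, 0.9355).
With 90% confidence, each one-unit increase in waist circumference is associated with a change of between 0.4965 and 0.9355 % in body fat percentage.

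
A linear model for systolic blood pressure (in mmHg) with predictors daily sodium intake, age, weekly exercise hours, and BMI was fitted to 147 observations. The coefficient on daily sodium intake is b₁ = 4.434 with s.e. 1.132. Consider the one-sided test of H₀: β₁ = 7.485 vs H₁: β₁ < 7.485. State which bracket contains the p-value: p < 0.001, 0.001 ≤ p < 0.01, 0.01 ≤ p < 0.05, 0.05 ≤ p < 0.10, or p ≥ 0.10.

0.001 ≤ p < 0.01

t = (4.434 − 7.485) / 1.132 = -2.695.
df = n − k − 1 = 147 − 4 − 1 = 142.
One-sided p = P(T_{142} < t) ≈ 0.0039.
So 0.001 ≤ p < 0.01.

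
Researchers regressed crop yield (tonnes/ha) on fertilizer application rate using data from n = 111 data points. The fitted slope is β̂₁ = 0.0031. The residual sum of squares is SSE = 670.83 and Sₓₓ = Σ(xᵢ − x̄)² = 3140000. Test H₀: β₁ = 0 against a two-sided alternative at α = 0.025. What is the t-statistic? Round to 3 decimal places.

MSE = SSE/(n − 2) = 670.83/109 = 6.1544.
SE(β̂₁) = √(MSE/Sₓₓ) = √(6.1544/3140000) = 0.0014.
t = 0.0031 / 0.0014 = 2.214.
df = n − 2 = 109.
Two-sided p ≈ 0.0289, which is ≥ 0.025, so fail to reject H₀.
The data do not give significant evidence of an association between fertilizer application rate and crop yield.

t = 2.214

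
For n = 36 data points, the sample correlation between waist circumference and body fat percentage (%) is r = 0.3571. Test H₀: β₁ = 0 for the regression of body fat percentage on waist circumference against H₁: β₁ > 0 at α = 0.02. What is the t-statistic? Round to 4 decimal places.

t = r·√(n − 2)/√(1 − r²) = 0.3571·√34/√0.87248 = 2.2292.
df = n − 2 = 34.
One-sided p ≈ 0.0163, which is < 0.02, so reject H₀.
There is evidence of a linear association between waist circumference and body fat percentage.

t = 2.2292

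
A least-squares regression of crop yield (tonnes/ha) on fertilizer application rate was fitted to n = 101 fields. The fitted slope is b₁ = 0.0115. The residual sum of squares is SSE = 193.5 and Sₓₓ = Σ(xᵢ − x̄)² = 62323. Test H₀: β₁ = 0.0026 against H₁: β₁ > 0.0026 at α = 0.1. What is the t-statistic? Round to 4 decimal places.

MSE = SSE/(n − 2) = 193.5/99 = 1.95455.
SE(b₁) = √(MSE/Sₓₓ) = √(1.95455/62323) = 0.00560014.
t = (0.0115 − 0.0026) / 0.00560014 = 1.5892.
df = n − 2 = 99.
One-sided p ≈ 0.0576, which is < 0.1, so reject H₀.
There is evidence that the true slope on fertilizer application rate exceeds 0.0026 tonnes/ha per unit.

t = 1.5892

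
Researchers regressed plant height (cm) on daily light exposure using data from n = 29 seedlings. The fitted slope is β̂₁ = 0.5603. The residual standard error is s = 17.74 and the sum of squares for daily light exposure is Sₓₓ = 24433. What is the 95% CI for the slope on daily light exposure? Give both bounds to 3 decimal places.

SE(β̂₁) = s/√Sₓₓ = 17.74/√24433 = 0.113492.
df = n − 2 = 27.
t* = t_{0.025, 27} = 2.051831.
Margin = t* × SE = 2.051831 × 0.113492 = 0.23287.
CI: 0.5603 ± 0.23287 → (0.327, 0.793).
With 95% confidence, each one-unit increase in daily light exposure is associated with a change of between 0.327 and 0.793 cm in plant height.

(0.327, 0.793)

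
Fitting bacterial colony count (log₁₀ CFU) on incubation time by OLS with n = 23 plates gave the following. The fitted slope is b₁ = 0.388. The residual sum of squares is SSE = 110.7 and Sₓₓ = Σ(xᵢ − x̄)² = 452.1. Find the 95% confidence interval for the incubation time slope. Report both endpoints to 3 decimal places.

(0.163, 0.613)

MSE = SSE/(n − 2) = 110.7/21 = 5.27143.
SE(b₁) = √(MSE/Sₓₓ) = √(5.27143/452.1) = 0.107981.
df = n − 2 = 21.
t* = t_{0.025, 21} = 2.079614.
Margin = t* × SE = 2.079614 × 0.107981 = 0.22456.
CI: 0.388 ± 0.22456 → (0.163, 0.613).
With 95% confidence, each one-unit increase in incubation time is associated with a change of between 0.163 and 0.613 log₁₀ CFU in bacterial colony count.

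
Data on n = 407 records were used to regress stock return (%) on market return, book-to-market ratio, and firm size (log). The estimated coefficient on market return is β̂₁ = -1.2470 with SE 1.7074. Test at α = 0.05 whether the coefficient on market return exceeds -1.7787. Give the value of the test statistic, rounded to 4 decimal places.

H₀: β₁ = -1.7787 vs H₁: β₁ > -1.7787.
t = (β̂₁ − β₁⁰)/SE = (-1.2470 − (-1.7787)) / 1.7074 = 0.3114.
df = n − k − 1 = 407 − 3 − 1 = 403.
One-sided p ≈ 0.3778, which is ≥ 0.05, so fail to reject H₀.
The data do not give significant evidence that the true slope on market return exceeds -1.7787 % per unit, holding the other predictors fixed.

t = 0.3114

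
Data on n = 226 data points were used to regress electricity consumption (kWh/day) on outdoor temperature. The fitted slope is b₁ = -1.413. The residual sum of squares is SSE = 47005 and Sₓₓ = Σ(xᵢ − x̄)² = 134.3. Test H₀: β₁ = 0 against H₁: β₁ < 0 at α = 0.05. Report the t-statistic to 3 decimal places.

t = -1.130

MSE = SSE/(n − 2) = 47005/224 = 209.844.
SE(b₁) = √(MSE/Sₓₓ) = √(209.844/134.3) = 1.25.
t = -1.413 / 1.25 = -1.130.
df = n − 2 = 224.
One-sided p ≈ 0.1298, which is ≥ 0.05, so fail to reject H₀.
The data do not give significant evidence that the true slope on outdoor temperature is negative.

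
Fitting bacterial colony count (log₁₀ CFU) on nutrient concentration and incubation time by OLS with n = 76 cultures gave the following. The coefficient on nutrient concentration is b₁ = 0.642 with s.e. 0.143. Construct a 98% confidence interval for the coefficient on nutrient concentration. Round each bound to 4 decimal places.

df = n − k − 1 = 76 − 2 − 1 = 73.
t* = t_{0.01, 73} = 2.378522.
Margin = t* × SE = 2.378522 × 0.143 = 0.340129.
CI: 0.642 ± 0.340129 → (0.3019, 0.9821).
With 98% confidence, each one-unit increase in nutrient concentration is associated with a change of between 0.3019 and 0.9821 log₁₀ CFU in bacterial colony count, holding the other predictors fixed.

(0.3019, 0.9821)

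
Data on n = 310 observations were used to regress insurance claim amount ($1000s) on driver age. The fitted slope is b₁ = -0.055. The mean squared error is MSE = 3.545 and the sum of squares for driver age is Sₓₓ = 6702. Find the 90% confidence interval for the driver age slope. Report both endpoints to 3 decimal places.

SE(b₁) = √(MSE/Sₓₓ) = √(3.545/6702) = 0.0229988.
df = n − 2 = 308.
t* = t_{0.05, 308} = 1.649816.
Margin = t* × SE = 1.649816 × 0.0229988 = 0.03794.
CI: -0.055 ± 0.03794 → (-0.093, -0.017).
With 90% confidence, each one-unit increase in driver age is associated with a change of between -0.093 and -0.017 $1000s in insurance claim amount.

(-0.093, -0.017)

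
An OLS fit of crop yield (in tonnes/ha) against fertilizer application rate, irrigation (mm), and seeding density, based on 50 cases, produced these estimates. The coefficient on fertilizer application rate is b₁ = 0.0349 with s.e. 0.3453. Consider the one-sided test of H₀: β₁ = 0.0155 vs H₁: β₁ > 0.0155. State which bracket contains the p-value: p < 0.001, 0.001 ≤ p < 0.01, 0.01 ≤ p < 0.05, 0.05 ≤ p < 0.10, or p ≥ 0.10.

p ≥ 0.10

t = (0.0349 − 0.0155) / 0.3453 = 0.056.
df = n − k − 1 = 50 − 3 − 1 = 46.
One-sided p = P(T_{46} > t) ≈ 0.4777.
So p ≥ 0.10.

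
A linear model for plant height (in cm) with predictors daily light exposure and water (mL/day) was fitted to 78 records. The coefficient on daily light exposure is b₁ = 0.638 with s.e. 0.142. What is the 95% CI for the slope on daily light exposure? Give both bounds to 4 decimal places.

df = n − k − 1 = 78 − 2 − 1 = 75.
t* = t_{0.025, 75} = 1.992102.
Margin = t* × SE = 1.992102 × 0.142 = 0.282879.
CI: 0.638 ± 0.282879 → (0.3551, 0.9209).
With 95% confidence, each one-unit increase in daily light exposure is associated with a change of between 0.3551 and 0.9209 cm in plant height, holding the other predictors fixed.

(0.3551, 0.9209)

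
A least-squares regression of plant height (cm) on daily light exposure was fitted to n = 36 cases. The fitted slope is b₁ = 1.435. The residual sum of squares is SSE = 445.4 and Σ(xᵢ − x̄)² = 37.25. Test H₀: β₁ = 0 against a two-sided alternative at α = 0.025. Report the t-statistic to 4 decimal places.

MSE = SSE/(n − 2) = 445.4/34 = 13.1.
SE(b₁) = √(MSE/Sₓₓ) = √(13.1/37.25) = 0.593024.
t = 1.435 / 0.593024 = 2.4198.
df = n − 2 = 34.
Two-sided p ≈ 0.0210, which is < 0.025, so reject H₀.
There is evidence that daily light exposure is associated with plant height.

t = 2.4198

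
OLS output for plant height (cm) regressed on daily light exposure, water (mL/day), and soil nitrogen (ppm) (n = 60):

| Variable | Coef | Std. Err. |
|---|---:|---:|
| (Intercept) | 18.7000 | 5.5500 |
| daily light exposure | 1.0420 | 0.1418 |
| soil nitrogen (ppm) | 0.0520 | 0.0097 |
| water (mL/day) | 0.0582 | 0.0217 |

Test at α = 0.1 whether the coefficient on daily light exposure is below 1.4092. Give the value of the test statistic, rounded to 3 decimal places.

t = -2.590

Read off: b = 1.0420, SE = 0.1418 for daily light exposure.
H₀: β₁ = 1.4092 vs H₁: β₁ < 1.4092.
t = (1.0420 − 1.4092) / 0.1418 = -2.590.
df = n − k − 1 = 60 − 3 − 1 = 56.
One-sided p ≈ 0.0061, which is < 0.1, so reject H₀.
There is evidence that the true slope on daily light exposure is below 1.4092 cm per unit, holding the other predictors fixed.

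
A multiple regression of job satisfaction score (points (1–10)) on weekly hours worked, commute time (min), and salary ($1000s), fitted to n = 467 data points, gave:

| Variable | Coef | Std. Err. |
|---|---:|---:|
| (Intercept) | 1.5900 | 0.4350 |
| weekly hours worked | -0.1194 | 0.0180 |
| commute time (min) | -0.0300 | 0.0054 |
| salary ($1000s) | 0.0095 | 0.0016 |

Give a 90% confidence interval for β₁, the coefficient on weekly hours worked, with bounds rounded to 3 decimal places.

Read off: b = -0.1194, SE = 0.0180 for weekly hours worked.
df = n − k − 1 = 467 − 3 − 1 = 463.
t* = t_{0.05, 463} = 1.648151.
Margin = t* × SE = 1.648151 × 0.0180 = 0.02967.
CI: -0.1194 ± 0.02967 → (-0.149, -0.090).

(-0.149, -0.090)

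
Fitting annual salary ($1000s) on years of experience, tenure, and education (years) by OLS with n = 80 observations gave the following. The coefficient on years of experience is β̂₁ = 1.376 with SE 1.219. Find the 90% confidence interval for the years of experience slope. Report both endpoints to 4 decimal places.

(-0.6538, 3.4058)

df = n − k − 1 = 80 − 3 − 1 = 76.
t* = t_{0.05, 76} = 1.665151.
Margin = t* × SE = 1.665151 × 1.219 = 2.029819.
CI: 1.376 ± 2.029819 → (-0.6538, 3.4058).
With 90% confidence, each one-unit increase in years of experience is associated with a change of between -0.6538 and 3.4058 $1000s in annual salary, holding the other predictors fixed.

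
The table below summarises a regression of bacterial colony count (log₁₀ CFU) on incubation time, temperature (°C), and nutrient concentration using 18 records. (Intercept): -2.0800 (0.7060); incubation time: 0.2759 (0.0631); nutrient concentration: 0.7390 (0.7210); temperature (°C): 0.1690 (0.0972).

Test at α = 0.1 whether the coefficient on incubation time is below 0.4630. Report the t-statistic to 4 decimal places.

t = -2.9651

Read off: b = 0.2759, SE = 0.0631 for incubation time.
H₀: β₁ = 0.4630 vs H₁: β₁ < 0.4630.
t = (0.2759 − 0.4630) / 0.0631 = -2.9651.
df = n − k − 1 = 18 − 3 − 1 = 14.
One-sided p ≈ 0.0051, which is < 0.1, so reject H₀.
There is evidence that the true slope on incubation time is below 0.4630 log₁₀ CFU per unit, holding the other predictors fixed.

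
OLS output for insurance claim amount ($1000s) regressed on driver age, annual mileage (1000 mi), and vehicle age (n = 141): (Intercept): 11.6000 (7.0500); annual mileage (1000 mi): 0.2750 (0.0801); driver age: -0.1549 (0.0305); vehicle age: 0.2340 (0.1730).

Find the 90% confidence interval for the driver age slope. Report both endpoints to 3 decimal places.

(-0.205, -0.104)

Read off: b = -0.1549, SE = 0.0305 for driver age.
df = n − k − 1 = 141 − 3 − 1 = 137.
t* = t_{0.05, 137} = 1.656052.
Margin = t* × SE = 1.656052 × 0.0305 = 0.05051.
CI: -0.1549 ± 0.05051 → (-0.205, -0.104).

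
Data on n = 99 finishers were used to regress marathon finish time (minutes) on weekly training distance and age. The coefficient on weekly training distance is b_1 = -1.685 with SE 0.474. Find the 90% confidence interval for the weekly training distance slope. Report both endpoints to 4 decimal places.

df = n − k − 1 = 99 − 2 − 1 = 96.
t* = t_{0.05, 96} = 1.660881.
Margin = t* × SE = 1.660881 × 0.474 = 0.787258.
CI: -1.685 ± 0.787258 → (-2.4723, -0.8977).
With 90% confidence, each one-unit increase in weekly training distance is associated with a change of between -2.4723 and -0.8977 minutes in marathon finish time, holding the other predictors fixed.

(-2.4723, -0.8977)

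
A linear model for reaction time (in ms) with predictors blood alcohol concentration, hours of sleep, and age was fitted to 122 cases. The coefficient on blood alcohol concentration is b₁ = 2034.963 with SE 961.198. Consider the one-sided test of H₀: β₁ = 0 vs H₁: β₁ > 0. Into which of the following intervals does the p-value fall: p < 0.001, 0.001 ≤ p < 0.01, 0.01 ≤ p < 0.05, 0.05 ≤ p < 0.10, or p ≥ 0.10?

t = 2034.963 / 961.198 = 2.117.
df = n − k − 1 = 122 − 3 − 1 = 118.
One-sided p = P(T_{118} > t) ≈ 0.0182.
So 0.01 ≤ p < 0.05.

0.01 ≤ p < 0.05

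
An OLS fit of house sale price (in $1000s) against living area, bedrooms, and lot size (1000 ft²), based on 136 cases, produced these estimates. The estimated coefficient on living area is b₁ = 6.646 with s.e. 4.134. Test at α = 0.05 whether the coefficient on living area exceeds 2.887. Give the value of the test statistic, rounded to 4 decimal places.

H₀: β₁ = 2.887 vs H₁: β₁ > 2.887.
t = (b₁ − β₁⁰)/SE = (6.646 − 2.887) / 4.134 = 0.9093.
df = n − k − 1 = 136 − 3 − 1 = 132.
One-sided p ≈ 0.1824, which is ≥ 0.05, so fail to reject H₀.
The data do not give significant evidence that the true slope on living area exceeds 2.887 $1000s per unit, holding the other predictors fixed.

t = 0.9093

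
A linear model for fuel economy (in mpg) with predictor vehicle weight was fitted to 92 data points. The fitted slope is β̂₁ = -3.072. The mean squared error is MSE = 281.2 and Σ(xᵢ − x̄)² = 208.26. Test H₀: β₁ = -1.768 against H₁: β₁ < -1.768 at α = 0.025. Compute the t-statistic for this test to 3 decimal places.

t = -1.122

SE(β̂₁) = √(MSE/Sₓₓ) = √(281.2/208.26) = 1.162.
t = (-3.072 − (-1.768)) / 1.162 = -1.122.
df = n − 2 = 90.
One-sided p ≈ 0.1324, which is ≥ 0.025, so fail to reject H₀.
The data do not give significant evidence that the true slope on vehicle weight is below -1.768 mpg per unit.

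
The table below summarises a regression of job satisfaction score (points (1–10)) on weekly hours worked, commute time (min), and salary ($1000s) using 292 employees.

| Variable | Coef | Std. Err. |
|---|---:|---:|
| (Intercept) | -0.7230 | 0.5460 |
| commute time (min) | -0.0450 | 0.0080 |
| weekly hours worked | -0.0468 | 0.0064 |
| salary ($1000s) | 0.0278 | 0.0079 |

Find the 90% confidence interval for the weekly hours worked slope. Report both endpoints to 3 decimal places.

Read off: b = -0.0468, SE = 0.0064 for weekly hours worked.
df = n − k − 1 = 292 − 3 − 1 = 288.
t* = t_{0.05, 288} = 1.650162.
Margin = t* × SE = 1.650162 × 0.0064 = 0.01056.
CI: -0.0468 ± 0.01056 → (-0.057, -0.036).

(-0.057, -0.036)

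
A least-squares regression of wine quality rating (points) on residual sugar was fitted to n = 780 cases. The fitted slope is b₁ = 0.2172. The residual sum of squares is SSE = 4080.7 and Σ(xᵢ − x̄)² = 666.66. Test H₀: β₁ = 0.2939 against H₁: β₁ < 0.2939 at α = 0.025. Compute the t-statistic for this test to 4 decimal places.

t = -0.8647

MSE = SSE/(n − 2) = 4080.7/778 = 5.24512.
SE(b₁) = √(MSE/Sₓₓ) = √(5.24512/666.66) = 0.0887004.
t = (0.2172 − 0.2939) / 0.0887004 = -0.8647.
df = n − 2 = 778.
One-sided p ≈ 0.1937, which is ≥ 0.025, so fail to reject H₀.
The data do not give significant evidence that the true slope on residual sugar is below 0.2939 points per unit.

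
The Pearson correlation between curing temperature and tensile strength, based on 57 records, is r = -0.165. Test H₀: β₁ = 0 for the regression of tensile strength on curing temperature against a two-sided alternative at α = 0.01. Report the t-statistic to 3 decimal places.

t = -1.241

t = r·√(n − 2)/√(1 − r²) = -0.165·√55/√0.972775 = -1.241.
df = n − 2 = 55.
Two-sided p ≈ 0.2200, which is ≥ 0.01, so fail to reject H₀.
The data do not give significant evidence of a linear association between curing temperature and tensile strength.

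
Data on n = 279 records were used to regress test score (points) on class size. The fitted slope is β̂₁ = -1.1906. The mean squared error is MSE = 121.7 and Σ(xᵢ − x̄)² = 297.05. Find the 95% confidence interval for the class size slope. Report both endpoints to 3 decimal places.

SE(β̂₁) = √(MSE/Sₓₓ) = √(121.7/297.05) = 0.640074.
df = n − 2 = 277.
t* = t_{0.025, 277} = 1.968565.
Margin = t* × SE = 1.968565 × 0.640074 = 1.26003.
CI: -1.1906 ± 1.26003 → (-2.451, 0.069).
With 95% confidence, each one-unit increase in class size is associated with a change of between -2.451 and 0.069 points in test score.

(-2.451, 0.069)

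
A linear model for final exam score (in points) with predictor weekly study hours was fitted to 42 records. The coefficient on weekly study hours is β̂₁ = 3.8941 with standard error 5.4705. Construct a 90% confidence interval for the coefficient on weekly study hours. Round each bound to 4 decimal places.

(-5.3174, 13.1056)

df = n − 2 = 42 − 2 = 40.
t* = t_{0.05, 40} = 1.683851.
Margin = t* × SE = 1.683851 × 5.4705 = 9.211507.
CI: 3.8941 ± 9.211507 → (-5.3174, 13.1056).
With 90% confidence, each one-unit increase in weekly study hours is associated with a change of between -5.3174 and 13.1056 points in final exam score.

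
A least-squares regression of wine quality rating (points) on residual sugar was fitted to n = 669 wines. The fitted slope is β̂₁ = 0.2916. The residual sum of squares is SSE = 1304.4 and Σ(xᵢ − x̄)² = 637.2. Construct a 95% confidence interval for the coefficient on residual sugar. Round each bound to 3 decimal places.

(0.183, 0.400)

MSE = SSE/(n − 2) = 1304.4/667 = 1.95562.
SE(β̂₁) = √(MSE/Sₓₓ) = √(1.95562/637.2) = 0.0553993.
df = n − 2 = 667.
t* = t_{0.025, 667} = 1.963527.
Margin = t* × SE = 1.963527 × 0.0553993 = 0.10878.
CI: 0.2916 ± 0.10878 → (0.183, 0.400).
With 95% confidence, each one-unit increase in residual sugar is associated with a change of between 0.183 and 0.400 points in wine quality rating.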